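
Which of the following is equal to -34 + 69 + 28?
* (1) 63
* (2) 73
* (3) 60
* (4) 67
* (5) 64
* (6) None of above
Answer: 1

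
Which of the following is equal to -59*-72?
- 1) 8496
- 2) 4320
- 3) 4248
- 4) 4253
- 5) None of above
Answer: 3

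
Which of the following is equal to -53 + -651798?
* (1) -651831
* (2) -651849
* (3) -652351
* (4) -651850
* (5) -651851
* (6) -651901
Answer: 5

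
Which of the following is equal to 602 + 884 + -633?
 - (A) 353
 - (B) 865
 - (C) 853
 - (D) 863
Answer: C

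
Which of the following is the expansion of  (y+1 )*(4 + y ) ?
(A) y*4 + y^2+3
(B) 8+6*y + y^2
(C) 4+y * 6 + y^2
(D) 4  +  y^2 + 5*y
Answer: D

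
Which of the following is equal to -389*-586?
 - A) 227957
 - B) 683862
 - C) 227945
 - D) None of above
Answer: D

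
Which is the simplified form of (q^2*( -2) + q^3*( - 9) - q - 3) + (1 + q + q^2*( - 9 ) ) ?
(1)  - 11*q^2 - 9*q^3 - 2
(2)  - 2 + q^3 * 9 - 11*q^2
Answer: 1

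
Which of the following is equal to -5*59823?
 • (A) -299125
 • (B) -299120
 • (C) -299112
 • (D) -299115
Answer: D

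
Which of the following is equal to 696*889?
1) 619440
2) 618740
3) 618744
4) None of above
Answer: 3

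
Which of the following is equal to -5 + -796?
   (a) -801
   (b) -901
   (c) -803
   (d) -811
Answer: a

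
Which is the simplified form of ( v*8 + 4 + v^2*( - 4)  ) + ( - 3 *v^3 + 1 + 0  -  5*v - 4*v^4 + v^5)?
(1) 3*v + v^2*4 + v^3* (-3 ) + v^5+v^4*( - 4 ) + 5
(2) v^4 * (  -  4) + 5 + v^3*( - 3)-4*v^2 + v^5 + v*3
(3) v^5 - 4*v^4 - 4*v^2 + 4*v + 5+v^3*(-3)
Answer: 2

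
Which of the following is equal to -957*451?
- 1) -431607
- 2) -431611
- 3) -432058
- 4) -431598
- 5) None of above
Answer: 1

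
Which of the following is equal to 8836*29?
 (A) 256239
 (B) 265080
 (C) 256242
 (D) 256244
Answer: D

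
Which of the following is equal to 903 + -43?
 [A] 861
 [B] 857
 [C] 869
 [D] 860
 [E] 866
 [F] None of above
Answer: D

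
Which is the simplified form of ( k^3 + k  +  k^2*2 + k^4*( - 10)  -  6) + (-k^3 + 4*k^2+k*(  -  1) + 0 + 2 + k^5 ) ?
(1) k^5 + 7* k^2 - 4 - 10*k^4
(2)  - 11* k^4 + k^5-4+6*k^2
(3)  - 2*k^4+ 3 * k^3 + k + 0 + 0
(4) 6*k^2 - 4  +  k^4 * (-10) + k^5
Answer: 4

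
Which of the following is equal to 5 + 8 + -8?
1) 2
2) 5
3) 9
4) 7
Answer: 2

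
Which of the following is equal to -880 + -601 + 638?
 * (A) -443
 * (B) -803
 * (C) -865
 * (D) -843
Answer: D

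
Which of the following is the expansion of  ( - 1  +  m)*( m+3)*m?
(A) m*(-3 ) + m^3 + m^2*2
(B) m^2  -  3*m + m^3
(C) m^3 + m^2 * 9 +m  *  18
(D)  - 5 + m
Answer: A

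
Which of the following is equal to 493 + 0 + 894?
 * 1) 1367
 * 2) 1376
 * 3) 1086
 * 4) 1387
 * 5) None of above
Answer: 4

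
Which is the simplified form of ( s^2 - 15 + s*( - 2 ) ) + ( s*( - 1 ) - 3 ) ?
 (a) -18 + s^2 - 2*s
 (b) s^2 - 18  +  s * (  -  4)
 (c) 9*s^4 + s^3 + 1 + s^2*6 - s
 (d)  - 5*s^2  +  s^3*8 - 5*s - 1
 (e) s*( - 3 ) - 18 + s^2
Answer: e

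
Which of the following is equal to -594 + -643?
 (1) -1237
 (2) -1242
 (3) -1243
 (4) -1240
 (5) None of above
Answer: 1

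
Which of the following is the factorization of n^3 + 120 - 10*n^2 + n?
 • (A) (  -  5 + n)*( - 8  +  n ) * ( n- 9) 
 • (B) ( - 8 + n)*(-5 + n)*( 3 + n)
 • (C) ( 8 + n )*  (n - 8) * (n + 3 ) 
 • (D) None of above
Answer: B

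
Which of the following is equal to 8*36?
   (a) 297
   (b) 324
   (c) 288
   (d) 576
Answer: c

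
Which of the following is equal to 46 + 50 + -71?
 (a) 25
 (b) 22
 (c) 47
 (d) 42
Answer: a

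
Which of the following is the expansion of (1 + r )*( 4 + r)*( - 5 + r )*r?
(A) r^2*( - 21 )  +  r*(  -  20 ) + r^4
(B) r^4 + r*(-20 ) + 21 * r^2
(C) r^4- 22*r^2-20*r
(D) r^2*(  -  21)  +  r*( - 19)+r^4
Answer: A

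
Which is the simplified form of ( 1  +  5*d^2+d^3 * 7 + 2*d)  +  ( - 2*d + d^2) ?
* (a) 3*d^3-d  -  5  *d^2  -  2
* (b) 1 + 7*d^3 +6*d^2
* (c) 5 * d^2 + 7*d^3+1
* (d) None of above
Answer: b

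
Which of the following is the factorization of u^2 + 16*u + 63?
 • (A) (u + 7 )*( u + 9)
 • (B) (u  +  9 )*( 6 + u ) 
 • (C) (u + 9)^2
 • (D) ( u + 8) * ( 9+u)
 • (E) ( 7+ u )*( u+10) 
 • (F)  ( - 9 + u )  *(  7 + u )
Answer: A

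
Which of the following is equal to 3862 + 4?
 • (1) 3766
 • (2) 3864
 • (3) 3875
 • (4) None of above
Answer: 4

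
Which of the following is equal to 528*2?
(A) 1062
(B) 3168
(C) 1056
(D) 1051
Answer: C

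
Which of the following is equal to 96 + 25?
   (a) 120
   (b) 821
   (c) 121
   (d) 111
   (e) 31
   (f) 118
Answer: c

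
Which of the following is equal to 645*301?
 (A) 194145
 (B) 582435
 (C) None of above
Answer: A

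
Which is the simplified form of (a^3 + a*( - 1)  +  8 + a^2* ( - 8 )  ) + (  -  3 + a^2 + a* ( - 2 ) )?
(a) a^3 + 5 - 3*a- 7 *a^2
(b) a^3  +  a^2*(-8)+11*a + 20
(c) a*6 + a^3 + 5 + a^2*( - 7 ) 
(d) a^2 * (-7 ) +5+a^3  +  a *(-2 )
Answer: a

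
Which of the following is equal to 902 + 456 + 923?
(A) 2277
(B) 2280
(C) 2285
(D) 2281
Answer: D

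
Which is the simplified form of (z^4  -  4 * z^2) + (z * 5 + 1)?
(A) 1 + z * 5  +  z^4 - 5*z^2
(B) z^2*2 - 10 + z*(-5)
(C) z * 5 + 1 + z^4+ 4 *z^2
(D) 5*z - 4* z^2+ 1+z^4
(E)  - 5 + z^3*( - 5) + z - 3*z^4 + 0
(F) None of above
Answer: D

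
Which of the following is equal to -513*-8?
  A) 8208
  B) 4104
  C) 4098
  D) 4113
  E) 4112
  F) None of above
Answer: B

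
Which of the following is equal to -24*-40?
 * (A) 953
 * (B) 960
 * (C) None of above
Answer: B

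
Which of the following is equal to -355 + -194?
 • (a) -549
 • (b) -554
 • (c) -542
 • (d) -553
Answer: a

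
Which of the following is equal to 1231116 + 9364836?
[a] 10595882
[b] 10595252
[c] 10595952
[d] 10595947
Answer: c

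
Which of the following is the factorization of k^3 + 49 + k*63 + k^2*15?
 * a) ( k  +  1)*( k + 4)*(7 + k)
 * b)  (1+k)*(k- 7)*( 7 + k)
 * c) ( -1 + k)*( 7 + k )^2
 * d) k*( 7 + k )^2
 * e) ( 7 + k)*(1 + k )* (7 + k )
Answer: e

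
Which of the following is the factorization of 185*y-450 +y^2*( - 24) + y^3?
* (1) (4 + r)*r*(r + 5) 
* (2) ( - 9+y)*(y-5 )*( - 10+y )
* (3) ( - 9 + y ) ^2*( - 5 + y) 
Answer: 2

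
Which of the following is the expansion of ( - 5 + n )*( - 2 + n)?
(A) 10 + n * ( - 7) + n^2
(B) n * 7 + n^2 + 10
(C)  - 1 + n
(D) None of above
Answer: A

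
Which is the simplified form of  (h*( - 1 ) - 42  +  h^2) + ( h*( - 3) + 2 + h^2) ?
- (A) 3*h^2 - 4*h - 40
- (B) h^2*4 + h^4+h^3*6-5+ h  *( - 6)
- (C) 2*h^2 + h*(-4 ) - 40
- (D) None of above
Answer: C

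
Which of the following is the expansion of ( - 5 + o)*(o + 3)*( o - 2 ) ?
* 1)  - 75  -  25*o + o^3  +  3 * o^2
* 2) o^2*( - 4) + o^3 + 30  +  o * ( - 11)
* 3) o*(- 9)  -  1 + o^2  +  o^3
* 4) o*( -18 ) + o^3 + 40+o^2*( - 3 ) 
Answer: 2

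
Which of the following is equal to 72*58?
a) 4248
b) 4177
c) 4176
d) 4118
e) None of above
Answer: c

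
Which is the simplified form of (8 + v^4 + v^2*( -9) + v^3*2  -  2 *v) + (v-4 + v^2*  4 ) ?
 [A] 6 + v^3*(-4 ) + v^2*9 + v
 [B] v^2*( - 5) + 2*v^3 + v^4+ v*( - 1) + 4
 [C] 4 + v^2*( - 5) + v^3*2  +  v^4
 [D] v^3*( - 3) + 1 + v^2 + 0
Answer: B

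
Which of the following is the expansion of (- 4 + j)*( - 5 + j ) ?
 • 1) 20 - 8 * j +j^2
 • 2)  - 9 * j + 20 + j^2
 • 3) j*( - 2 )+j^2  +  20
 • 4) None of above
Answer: 2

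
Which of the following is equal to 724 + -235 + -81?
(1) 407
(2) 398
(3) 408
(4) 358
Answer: 3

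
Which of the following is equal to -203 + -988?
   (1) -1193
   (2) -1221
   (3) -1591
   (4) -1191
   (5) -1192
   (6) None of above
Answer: 4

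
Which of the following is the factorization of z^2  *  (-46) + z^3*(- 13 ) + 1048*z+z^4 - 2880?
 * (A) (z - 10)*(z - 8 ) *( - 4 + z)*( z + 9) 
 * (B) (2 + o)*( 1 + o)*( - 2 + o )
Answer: A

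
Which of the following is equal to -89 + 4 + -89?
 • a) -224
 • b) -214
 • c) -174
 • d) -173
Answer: c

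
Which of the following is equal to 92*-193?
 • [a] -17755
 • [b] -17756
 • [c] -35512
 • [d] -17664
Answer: b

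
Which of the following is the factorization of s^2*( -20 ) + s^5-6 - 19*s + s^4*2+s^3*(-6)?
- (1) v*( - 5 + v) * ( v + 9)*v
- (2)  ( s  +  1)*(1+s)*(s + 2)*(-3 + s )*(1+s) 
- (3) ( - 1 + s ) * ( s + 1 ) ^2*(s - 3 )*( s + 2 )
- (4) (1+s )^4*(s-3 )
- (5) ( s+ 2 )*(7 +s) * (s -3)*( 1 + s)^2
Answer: 2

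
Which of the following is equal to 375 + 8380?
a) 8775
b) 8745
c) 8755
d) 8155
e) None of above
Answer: c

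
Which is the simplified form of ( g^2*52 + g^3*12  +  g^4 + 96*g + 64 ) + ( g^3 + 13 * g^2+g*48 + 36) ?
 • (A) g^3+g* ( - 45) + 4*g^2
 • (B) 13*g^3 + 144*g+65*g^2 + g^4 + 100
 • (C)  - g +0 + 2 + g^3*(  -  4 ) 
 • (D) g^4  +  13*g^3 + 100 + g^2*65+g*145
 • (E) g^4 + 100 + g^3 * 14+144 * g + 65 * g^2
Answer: B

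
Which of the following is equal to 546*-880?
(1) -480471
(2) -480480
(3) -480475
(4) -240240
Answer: 2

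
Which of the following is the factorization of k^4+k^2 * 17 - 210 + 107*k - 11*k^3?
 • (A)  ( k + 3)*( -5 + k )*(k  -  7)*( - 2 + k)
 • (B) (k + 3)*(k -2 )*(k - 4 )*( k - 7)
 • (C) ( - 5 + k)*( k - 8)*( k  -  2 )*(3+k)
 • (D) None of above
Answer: A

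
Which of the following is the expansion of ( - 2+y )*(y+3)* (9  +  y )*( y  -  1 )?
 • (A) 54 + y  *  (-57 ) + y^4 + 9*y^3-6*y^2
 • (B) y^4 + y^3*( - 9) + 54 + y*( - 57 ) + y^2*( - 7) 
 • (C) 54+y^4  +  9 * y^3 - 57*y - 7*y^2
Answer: C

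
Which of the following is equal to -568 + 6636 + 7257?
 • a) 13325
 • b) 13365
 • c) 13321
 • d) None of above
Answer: a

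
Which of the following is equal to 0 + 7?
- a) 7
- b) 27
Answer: a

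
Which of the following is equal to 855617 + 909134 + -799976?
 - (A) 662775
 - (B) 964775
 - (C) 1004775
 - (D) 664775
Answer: B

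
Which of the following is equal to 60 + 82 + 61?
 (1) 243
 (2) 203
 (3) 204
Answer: 2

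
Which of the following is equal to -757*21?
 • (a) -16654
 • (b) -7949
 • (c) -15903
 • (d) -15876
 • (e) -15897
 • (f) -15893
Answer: e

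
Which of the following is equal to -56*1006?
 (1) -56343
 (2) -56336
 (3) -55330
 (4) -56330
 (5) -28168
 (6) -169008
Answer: 2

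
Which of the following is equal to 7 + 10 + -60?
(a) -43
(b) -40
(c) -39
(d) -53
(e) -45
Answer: a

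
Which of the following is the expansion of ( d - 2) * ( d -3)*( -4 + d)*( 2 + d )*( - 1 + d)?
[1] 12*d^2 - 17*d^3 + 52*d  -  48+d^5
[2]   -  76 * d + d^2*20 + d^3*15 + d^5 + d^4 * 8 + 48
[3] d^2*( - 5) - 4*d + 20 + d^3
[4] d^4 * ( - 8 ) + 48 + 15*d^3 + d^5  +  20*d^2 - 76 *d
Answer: 4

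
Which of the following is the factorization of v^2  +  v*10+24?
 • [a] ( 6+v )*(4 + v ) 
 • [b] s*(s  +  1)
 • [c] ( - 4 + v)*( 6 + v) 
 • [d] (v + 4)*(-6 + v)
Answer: a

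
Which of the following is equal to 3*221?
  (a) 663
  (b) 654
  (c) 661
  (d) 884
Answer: a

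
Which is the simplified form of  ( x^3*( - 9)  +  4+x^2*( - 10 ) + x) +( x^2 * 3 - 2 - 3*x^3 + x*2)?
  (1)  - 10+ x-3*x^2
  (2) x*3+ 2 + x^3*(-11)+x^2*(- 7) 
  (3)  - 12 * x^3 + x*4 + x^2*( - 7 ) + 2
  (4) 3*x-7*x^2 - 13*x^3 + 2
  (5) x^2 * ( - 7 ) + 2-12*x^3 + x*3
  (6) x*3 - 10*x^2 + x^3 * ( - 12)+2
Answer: 5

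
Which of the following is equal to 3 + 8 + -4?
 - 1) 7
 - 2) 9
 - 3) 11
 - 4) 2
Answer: 1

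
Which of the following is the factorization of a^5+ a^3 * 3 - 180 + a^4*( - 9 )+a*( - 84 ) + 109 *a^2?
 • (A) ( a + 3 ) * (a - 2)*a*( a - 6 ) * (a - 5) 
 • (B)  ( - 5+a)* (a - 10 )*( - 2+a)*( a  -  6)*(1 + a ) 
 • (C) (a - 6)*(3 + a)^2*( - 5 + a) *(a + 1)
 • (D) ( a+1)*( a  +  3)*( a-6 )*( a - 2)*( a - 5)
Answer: D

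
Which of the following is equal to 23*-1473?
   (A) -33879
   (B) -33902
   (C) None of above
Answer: A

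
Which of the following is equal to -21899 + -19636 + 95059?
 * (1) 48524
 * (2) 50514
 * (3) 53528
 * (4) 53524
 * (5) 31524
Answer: 4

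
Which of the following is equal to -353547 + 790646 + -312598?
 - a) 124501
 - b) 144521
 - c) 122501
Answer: a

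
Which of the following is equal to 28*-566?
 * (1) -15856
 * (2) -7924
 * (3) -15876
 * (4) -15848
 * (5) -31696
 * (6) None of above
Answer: 4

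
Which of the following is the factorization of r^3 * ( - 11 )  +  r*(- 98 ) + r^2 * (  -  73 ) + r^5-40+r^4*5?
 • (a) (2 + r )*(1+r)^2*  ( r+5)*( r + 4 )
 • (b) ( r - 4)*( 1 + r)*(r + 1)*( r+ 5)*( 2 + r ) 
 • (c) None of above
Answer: b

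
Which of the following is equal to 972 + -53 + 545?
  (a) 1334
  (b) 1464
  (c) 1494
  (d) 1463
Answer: b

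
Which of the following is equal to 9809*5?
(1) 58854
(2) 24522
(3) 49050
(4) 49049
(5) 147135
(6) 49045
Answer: 6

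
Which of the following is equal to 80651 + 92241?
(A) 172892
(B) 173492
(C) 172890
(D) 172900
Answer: A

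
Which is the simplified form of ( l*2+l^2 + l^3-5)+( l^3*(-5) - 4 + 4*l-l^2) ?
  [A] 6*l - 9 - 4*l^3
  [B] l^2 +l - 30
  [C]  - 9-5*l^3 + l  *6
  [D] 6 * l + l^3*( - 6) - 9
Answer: A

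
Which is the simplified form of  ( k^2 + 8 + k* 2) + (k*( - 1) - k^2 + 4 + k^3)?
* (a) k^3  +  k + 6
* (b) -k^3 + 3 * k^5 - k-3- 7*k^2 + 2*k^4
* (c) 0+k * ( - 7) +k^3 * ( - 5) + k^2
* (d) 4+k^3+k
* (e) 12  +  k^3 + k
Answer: e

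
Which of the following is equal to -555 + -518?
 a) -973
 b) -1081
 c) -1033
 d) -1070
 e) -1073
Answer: e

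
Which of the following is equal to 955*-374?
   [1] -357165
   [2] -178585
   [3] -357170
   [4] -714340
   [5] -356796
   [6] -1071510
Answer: 3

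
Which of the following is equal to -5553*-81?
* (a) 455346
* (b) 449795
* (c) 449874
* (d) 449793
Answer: d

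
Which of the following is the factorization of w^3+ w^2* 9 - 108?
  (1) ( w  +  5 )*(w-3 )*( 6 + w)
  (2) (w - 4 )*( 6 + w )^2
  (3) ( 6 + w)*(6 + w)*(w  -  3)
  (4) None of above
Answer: 3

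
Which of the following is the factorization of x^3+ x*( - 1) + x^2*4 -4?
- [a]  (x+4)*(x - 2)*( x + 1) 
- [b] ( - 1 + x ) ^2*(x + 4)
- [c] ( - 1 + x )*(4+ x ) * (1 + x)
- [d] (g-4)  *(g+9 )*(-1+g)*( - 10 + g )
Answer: c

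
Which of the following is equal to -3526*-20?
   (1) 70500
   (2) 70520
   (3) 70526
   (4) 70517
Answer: 2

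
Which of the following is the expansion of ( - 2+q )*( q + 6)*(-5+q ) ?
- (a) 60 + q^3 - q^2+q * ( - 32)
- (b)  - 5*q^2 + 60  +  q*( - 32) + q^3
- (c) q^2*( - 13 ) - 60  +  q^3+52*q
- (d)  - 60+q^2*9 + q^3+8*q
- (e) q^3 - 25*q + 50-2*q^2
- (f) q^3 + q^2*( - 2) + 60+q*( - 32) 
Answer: a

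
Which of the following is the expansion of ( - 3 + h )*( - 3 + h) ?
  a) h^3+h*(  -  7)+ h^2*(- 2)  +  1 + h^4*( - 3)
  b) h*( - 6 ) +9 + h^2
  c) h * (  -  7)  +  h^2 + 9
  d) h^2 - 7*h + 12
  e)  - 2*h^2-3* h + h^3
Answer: b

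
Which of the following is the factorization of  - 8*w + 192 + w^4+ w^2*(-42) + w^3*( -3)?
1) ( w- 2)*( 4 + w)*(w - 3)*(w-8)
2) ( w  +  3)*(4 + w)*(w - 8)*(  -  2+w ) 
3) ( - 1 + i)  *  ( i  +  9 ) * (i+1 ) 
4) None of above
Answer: 2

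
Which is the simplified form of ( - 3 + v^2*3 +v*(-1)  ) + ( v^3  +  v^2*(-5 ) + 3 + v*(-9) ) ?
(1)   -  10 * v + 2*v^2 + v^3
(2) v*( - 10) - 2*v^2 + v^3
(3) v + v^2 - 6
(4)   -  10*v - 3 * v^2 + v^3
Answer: 2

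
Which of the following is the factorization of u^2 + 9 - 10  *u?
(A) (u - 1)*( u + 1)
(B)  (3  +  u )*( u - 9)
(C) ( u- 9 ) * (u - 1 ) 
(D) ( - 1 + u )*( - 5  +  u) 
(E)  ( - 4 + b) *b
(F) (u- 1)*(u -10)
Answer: C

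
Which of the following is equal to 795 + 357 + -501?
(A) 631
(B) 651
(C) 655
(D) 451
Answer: B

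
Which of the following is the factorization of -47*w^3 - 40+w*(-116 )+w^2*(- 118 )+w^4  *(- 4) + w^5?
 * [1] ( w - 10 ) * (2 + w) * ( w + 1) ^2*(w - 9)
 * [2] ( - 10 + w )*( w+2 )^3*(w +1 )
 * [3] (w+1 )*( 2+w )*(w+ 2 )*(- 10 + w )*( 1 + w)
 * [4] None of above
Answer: 3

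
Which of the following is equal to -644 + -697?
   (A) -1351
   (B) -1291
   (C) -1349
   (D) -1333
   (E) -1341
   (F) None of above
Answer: E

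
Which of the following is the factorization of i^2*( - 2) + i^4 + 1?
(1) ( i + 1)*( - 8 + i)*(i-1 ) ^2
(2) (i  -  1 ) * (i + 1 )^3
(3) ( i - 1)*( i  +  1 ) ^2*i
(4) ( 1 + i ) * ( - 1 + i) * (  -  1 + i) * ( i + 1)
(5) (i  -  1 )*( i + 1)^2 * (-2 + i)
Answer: 4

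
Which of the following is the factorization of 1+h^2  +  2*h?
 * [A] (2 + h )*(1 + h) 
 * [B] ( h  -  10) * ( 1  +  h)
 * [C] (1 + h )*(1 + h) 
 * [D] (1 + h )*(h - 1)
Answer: C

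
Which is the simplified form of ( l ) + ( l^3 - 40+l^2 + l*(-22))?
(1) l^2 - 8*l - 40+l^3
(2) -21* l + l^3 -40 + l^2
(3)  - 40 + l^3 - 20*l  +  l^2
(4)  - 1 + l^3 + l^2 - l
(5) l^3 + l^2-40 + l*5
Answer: 2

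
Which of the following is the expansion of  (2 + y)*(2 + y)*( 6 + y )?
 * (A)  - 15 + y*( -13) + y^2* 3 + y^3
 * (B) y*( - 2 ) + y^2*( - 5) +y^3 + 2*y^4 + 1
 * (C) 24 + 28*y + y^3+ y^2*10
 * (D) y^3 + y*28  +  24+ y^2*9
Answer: C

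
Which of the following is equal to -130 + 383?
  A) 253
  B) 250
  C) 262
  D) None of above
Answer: A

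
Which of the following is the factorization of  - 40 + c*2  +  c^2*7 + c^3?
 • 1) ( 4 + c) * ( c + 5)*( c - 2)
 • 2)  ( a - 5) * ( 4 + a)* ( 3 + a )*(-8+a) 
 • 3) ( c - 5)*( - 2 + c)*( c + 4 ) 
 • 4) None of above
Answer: 1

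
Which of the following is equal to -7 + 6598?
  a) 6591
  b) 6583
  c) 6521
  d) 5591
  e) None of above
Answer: a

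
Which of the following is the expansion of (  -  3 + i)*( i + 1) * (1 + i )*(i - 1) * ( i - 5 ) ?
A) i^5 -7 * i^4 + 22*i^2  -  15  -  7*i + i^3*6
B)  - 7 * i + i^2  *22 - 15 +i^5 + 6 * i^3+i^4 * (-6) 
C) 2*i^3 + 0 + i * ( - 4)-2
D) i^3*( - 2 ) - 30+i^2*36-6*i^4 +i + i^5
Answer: A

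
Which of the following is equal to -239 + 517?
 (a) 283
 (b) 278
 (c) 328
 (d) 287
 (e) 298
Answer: b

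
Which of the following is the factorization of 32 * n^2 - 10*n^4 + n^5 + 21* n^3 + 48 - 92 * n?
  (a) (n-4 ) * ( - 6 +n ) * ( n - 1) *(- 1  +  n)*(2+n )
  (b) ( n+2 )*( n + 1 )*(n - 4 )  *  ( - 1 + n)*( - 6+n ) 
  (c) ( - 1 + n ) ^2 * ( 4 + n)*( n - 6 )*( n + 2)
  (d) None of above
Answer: a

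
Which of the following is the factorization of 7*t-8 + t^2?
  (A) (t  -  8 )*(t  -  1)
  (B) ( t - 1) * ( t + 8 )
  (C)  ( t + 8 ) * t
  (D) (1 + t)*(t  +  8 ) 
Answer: B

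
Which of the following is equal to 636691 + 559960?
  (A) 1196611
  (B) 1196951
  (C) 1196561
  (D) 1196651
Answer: D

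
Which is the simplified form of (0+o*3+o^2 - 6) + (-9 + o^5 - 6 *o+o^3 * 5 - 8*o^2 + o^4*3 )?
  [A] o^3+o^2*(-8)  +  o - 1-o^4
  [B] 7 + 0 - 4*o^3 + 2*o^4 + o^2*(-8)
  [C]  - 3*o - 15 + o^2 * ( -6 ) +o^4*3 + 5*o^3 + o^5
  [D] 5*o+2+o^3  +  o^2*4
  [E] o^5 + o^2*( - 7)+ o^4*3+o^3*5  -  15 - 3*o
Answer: E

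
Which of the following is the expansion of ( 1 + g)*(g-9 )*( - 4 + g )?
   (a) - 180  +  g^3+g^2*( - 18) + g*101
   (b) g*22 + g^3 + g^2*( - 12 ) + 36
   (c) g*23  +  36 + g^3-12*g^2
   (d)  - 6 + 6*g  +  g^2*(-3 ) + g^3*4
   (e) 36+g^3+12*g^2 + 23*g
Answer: c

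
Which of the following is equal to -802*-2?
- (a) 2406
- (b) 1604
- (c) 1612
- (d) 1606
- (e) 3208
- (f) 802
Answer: b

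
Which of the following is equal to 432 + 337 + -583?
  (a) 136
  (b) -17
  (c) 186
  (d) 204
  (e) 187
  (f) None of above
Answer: c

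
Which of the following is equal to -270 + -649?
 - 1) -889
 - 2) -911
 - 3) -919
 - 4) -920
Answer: 3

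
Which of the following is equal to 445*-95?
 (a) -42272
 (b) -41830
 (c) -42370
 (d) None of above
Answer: d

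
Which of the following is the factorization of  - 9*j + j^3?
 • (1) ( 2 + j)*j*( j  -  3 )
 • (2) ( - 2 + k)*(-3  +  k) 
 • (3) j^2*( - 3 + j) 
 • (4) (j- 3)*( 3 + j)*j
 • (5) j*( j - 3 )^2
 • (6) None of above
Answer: 4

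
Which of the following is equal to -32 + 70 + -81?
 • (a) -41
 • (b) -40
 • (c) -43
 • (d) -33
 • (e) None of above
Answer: c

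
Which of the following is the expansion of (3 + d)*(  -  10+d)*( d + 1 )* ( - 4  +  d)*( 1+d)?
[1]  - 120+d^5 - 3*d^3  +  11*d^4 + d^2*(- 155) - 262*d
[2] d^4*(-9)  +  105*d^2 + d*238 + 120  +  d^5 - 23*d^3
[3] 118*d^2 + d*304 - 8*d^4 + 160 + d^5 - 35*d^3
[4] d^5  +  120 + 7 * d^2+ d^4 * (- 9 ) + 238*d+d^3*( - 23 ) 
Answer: 2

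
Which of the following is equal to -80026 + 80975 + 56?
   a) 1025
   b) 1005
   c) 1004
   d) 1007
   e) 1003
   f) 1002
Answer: b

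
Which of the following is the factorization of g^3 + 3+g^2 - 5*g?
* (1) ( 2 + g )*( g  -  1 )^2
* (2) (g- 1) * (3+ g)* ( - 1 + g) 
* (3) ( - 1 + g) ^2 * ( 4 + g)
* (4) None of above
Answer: 2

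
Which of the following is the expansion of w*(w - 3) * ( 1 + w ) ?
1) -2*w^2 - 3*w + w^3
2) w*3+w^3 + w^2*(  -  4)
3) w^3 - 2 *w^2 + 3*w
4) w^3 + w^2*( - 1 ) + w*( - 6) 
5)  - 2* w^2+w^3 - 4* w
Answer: 1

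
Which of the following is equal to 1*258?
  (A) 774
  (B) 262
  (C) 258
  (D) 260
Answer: C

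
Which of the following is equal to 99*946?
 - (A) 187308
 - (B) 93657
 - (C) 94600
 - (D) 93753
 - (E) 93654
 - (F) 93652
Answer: E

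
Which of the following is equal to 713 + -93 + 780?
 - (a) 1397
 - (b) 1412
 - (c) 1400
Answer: c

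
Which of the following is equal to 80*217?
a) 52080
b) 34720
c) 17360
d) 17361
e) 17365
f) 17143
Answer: c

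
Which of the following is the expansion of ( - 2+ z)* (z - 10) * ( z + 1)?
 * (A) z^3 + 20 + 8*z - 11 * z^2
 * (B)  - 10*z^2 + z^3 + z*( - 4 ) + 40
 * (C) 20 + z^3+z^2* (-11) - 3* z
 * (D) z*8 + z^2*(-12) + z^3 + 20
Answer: A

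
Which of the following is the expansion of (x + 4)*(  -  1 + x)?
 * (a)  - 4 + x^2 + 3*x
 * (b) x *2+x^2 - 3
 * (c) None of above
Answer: a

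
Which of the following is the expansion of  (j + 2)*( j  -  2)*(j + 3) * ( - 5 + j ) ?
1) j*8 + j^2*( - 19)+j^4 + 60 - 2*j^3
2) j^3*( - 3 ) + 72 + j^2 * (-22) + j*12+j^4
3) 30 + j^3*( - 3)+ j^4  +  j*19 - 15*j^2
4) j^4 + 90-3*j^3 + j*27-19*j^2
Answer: 1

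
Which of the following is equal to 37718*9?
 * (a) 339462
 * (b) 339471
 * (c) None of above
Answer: a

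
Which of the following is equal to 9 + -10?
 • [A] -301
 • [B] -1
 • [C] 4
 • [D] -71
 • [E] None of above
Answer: B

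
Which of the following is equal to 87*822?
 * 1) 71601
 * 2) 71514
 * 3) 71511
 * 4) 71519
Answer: 2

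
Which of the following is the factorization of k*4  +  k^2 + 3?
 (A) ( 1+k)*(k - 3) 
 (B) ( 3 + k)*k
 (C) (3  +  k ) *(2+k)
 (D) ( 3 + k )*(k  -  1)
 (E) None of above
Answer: E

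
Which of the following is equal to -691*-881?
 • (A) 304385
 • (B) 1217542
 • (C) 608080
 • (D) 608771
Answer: D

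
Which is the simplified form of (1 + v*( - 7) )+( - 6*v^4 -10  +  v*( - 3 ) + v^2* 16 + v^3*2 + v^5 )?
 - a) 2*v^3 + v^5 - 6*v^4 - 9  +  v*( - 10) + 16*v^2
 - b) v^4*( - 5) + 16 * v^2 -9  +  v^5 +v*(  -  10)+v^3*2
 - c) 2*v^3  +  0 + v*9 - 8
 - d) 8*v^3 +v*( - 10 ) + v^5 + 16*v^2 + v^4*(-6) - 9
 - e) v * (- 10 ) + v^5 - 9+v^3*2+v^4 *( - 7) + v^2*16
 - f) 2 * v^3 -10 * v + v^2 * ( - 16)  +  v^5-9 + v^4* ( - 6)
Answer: a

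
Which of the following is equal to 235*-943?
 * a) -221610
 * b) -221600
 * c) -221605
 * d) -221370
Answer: c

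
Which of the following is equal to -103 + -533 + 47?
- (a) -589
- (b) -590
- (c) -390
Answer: a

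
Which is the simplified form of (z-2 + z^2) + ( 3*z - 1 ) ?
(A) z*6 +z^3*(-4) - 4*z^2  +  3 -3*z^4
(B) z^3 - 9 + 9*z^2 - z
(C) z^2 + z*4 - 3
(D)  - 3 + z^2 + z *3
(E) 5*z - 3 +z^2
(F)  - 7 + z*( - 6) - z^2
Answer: C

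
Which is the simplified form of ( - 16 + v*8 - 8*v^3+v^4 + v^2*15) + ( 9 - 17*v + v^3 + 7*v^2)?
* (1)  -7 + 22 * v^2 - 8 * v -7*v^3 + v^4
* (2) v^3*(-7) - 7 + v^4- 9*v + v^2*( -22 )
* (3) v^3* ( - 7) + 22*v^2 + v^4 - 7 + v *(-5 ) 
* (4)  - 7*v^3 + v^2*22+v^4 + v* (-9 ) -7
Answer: 4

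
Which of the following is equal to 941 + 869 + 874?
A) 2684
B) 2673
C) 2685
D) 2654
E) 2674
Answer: A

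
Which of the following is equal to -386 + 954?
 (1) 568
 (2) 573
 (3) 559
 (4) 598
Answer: 1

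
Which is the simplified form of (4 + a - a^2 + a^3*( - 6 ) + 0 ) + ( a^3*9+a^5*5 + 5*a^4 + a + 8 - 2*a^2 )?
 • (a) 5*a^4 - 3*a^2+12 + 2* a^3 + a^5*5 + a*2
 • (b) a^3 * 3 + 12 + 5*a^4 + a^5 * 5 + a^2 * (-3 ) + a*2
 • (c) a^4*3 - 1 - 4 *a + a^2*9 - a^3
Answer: b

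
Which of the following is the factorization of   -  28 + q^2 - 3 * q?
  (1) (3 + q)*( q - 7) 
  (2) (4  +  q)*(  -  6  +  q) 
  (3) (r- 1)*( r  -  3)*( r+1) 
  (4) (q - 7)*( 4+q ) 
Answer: 4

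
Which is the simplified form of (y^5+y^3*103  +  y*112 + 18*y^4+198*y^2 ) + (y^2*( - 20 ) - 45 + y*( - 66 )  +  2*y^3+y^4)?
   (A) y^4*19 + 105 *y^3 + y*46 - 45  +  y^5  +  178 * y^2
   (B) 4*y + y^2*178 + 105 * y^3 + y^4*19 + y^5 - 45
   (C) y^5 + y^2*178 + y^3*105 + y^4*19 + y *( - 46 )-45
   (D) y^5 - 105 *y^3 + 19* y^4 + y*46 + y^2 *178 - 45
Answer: A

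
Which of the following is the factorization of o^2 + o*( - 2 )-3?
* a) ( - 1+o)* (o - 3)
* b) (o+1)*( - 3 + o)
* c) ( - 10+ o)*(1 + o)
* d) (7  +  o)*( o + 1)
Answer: b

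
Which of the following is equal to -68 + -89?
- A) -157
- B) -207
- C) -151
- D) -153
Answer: A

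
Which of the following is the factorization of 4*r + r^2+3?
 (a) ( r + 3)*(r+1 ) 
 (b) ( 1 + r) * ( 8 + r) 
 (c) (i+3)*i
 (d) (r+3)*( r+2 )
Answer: a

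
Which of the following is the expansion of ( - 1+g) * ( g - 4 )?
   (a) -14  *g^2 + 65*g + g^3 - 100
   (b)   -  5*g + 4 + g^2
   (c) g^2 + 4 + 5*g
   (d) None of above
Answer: b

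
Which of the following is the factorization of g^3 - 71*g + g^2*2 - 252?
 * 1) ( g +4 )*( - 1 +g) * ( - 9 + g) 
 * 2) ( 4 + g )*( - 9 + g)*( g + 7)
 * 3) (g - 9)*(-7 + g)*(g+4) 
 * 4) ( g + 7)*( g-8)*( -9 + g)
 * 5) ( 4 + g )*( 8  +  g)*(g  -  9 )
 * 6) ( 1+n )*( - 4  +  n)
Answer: 2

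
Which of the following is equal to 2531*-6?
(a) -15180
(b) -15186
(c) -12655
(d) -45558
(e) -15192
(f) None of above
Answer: b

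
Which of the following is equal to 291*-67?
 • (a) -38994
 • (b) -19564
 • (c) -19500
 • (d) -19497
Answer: d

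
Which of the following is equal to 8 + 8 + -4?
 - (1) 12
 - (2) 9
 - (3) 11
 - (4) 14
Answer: 1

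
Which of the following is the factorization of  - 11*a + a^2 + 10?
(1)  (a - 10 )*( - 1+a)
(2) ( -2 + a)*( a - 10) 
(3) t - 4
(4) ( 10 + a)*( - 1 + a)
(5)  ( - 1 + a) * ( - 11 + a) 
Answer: 1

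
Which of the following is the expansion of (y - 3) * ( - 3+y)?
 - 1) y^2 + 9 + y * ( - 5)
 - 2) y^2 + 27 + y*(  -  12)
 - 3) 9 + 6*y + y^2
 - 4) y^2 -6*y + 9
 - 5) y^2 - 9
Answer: 4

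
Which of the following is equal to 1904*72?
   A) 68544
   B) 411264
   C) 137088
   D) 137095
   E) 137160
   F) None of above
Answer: C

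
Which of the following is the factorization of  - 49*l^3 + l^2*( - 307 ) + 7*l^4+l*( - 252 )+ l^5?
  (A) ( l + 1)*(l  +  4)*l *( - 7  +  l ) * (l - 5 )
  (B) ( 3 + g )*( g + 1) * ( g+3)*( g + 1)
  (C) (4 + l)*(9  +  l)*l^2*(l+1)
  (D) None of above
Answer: D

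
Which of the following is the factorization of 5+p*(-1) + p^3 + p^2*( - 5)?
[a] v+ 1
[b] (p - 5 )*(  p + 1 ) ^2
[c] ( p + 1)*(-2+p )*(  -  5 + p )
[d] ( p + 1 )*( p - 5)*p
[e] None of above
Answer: e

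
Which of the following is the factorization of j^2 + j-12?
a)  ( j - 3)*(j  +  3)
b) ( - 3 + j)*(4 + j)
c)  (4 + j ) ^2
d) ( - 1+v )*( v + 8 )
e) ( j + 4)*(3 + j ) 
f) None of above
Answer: b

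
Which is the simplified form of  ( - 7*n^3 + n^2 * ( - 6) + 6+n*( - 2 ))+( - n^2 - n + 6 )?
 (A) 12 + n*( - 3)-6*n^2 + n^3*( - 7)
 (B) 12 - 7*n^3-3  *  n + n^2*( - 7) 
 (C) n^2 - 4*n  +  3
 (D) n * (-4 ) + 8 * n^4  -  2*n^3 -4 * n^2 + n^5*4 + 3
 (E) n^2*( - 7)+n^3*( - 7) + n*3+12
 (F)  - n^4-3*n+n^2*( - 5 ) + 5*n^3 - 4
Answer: B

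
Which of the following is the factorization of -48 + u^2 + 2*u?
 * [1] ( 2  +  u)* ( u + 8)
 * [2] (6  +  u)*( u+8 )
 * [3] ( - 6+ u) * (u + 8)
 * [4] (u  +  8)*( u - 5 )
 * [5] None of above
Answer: 3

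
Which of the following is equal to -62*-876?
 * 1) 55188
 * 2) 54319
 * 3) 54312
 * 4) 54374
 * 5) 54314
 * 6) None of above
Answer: 3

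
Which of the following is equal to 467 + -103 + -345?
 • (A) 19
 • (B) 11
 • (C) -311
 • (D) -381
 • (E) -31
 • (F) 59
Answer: A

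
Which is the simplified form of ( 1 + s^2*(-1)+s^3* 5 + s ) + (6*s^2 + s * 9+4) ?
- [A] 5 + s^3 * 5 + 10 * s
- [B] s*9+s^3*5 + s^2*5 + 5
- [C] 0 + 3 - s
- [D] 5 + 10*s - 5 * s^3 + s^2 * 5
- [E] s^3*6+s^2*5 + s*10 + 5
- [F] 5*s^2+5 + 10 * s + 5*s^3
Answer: F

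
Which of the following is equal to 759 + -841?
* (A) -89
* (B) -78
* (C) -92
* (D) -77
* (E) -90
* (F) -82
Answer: F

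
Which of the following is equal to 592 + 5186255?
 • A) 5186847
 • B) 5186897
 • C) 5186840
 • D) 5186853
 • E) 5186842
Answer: A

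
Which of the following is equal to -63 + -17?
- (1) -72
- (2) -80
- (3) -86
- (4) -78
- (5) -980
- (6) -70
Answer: 2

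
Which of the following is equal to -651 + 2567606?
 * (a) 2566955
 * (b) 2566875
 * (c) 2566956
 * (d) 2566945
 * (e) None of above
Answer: a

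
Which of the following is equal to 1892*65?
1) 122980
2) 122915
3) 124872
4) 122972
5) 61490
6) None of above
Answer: 1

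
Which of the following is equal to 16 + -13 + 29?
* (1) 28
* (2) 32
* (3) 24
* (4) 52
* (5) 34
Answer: 2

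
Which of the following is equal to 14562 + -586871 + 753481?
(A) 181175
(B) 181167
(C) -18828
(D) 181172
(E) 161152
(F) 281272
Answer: D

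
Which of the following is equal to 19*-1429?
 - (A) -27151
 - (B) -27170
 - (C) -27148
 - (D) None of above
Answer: A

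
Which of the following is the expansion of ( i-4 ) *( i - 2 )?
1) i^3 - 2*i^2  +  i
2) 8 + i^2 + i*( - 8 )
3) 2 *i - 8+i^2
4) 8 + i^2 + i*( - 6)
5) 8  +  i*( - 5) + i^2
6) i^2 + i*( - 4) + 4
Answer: 4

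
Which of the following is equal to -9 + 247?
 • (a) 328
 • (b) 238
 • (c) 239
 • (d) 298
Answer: b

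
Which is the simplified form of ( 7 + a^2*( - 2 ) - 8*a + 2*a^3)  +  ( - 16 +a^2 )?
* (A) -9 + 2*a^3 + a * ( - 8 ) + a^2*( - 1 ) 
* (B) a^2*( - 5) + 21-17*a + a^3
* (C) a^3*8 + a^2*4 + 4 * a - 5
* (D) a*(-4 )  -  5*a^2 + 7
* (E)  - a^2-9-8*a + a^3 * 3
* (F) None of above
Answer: A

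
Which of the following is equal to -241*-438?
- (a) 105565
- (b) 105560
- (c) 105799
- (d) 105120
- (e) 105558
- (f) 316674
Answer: e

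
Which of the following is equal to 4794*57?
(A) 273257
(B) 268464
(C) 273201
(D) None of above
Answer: D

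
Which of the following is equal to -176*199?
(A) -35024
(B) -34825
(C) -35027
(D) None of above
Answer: A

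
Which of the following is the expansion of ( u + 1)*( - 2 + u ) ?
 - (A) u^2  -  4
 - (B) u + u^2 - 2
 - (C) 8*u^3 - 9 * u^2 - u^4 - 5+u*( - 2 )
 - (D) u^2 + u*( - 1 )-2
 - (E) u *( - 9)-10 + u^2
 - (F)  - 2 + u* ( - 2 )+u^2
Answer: D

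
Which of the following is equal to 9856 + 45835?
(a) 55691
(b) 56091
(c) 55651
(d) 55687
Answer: a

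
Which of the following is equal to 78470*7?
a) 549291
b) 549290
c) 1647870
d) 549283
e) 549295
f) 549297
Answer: b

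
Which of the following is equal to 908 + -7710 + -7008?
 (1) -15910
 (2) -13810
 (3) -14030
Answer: 2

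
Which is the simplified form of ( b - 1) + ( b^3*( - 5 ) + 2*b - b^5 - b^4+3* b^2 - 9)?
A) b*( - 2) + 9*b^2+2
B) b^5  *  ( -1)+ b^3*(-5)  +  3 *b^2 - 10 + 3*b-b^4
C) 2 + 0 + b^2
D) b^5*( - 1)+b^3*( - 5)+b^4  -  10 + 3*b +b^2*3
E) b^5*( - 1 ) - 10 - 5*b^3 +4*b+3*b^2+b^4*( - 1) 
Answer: B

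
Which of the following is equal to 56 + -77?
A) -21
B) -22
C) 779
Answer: A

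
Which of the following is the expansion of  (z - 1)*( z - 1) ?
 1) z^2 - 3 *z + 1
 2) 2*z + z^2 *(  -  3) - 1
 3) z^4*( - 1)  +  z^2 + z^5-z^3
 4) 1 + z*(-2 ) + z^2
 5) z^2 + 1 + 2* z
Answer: 4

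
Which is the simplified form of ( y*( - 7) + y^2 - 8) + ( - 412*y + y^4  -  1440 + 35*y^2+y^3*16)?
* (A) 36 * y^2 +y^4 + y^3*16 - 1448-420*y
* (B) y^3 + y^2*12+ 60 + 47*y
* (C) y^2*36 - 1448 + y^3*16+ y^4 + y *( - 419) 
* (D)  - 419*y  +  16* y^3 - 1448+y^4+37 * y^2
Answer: C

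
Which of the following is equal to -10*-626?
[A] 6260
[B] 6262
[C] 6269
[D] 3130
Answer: A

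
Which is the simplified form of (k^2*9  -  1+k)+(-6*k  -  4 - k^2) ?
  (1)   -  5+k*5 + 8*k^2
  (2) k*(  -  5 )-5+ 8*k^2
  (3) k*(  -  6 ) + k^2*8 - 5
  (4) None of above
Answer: 2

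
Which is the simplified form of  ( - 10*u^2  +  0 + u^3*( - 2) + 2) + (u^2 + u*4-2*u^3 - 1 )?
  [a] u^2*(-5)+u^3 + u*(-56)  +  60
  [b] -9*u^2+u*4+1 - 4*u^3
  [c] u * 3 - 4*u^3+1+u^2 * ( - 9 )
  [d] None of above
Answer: b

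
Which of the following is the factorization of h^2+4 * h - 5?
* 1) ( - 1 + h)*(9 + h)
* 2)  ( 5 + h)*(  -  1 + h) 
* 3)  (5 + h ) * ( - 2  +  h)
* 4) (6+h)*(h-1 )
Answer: 2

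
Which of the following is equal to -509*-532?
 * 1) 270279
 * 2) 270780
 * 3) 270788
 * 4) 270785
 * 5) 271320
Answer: 3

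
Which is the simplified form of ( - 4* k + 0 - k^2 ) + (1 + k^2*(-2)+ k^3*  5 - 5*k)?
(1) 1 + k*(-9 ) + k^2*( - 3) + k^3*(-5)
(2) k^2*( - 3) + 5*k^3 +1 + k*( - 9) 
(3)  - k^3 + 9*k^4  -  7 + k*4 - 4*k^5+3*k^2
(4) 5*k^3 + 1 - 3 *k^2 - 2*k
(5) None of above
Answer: 2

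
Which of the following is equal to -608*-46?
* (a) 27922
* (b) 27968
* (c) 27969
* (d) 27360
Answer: b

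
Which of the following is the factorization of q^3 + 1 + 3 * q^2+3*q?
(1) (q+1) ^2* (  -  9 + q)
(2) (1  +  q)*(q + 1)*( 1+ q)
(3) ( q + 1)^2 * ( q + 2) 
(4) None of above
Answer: 2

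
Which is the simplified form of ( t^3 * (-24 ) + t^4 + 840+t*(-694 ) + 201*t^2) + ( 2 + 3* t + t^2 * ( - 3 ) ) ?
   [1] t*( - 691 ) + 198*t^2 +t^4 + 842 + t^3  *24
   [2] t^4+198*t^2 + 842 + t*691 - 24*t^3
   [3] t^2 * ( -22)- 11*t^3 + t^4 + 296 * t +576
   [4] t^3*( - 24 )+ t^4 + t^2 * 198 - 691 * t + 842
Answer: 4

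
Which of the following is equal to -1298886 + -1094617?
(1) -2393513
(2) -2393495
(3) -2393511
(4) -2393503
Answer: 4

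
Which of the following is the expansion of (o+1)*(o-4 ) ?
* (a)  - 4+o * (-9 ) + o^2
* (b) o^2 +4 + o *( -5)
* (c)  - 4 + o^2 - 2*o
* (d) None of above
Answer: d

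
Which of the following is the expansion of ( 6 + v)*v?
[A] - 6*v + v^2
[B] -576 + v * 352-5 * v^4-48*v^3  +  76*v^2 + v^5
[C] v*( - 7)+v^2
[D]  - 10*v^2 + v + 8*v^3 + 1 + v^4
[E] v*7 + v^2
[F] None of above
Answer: F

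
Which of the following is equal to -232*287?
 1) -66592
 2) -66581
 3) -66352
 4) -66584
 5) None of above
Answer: 4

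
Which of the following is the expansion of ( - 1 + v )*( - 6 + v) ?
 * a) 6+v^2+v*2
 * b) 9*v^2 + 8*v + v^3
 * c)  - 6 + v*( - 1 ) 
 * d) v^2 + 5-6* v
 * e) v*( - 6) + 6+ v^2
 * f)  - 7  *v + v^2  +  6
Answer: f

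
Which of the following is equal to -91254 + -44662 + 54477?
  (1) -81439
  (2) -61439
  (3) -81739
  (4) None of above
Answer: 1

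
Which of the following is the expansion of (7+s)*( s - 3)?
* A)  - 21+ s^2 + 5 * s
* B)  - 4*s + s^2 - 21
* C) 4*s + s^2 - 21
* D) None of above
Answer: C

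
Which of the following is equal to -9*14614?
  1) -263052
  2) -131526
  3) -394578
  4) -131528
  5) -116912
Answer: 2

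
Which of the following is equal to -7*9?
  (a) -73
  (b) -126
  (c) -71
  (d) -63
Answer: d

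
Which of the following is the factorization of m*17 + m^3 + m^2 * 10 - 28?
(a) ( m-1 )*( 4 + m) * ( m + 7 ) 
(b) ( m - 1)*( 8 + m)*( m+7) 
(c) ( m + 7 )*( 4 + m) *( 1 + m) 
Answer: a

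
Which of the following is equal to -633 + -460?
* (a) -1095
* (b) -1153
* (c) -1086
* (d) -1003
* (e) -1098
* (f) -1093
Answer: f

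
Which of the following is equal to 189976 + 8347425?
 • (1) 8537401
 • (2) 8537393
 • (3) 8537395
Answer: 1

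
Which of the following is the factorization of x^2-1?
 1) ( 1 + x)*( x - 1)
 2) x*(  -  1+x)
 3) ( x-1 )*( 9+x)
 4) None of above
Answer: 1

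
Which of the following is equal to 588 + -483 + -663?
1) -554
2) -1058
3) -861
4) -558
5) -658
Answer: 4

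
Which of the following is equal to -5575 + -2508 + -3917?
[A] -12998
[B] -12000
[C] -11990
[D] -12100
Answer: B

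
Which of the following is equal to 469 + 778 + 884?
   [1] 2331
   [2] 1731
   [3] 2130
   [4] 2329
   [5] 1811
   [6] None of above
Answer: 6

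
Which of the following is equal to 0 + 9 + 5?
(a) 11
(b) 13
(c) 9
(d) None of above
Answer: d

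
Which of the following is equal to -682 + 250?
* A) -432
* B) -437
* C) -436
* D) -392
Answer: A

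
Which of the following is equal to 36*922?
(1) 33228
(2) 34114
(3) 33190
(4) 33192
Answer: 4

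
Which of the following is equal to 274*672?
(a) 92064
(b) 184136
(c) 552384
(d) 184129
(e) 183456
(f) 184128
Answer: f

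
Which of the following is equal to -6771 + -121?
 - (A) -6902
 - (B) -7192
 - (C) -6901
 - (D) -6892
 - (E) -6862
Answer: D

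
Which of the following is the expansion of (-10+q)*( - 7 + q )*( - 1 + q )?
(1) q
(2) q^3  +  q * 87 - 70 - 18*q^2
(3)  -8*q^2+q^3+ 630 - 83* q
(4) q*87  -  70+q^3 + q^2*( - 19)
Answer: 2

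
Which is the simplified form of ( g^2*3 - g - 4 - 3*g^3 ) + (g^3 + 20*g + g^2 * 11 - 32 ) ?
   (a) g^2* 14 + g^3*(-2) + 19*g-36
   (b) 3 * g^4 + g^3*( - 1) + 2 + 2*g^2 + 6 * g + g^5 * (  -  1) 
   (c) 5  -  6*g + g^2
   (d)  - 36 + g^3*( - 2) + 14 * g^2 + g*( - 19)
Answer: a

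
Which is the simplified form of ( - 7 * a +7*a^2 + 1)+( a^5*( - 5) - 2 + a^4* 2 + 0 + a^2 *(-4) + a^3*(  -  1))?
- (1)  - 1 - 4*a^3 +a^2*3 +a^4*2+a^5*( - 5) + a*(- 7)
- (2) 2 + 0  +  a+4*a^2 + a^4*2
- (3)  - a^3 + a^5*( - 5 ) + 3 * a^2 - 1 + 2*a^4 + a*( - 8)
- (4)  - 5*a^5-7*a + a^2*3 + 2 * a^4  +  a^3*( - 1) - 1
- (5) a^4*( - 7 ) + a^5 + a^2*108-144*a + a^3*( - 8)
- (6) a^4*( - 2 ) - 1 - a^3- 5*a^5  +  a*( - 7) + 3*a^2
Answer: 4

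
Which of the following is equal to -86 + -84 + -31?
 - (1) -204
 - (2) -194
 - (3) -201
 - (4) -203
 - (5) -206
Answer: 3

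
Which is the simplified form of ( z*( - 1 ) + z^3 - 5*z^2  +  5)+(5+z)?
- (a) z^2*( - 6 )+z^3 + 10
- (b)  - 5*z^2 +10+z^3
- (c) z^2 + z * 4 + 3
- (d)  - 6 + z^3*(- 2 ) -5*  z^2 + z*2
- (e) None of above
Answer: b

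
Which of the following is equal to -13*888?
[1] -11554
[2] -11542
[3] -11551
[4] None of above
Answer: 4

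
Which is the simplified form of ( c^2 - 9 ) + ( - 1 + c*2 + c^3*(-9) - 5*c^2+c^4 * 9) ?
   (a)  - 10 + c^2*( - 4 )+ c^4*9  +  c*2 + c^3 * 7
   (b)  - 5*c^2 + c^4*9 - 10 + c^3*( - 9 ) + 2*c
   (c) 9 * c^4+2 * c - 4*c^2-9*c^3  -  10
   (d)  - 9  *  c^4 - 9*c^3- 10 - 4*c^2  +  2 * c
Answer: c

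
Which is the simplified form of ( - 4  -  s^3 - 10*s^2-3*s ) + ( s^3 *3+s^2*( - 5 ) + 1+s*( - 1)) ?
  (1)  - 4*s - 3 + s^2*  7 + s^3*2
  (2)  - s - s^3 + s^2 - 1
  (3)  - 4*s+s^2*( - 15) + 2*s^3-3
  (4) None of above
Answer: 3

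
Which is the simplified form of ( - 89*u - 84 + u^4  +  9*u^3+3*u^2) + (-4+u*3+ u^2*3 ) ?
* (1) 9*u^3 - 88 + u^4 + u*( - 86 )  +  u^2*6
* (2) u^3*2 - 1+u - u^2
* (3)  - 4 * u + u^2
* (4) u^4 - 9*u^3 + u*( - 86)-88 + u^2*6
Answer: 1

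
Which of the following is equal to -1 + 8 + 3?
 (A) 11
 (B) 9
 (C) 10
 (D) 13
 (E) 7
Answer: C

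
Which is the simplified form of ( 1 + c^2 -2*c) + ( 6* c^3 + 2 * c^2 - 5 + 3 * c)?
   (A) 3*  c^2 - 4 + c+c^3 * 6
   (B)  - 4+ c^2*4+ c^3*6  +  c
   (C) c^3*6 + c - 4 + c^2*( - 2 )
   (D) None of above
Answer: A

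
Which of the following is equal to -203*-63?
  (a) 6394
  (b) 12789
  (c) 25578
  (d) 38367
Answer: b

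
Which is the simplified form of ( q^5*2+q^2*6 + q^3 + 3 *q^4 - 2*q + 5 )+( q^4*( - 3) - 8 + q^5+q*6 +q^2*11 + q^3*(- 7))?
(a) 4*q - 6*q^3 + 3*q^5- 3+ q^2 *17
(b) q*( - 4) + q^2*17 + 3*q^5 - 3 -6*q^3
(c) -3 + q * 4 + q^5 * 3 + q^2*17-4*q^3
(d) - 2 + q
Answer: a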